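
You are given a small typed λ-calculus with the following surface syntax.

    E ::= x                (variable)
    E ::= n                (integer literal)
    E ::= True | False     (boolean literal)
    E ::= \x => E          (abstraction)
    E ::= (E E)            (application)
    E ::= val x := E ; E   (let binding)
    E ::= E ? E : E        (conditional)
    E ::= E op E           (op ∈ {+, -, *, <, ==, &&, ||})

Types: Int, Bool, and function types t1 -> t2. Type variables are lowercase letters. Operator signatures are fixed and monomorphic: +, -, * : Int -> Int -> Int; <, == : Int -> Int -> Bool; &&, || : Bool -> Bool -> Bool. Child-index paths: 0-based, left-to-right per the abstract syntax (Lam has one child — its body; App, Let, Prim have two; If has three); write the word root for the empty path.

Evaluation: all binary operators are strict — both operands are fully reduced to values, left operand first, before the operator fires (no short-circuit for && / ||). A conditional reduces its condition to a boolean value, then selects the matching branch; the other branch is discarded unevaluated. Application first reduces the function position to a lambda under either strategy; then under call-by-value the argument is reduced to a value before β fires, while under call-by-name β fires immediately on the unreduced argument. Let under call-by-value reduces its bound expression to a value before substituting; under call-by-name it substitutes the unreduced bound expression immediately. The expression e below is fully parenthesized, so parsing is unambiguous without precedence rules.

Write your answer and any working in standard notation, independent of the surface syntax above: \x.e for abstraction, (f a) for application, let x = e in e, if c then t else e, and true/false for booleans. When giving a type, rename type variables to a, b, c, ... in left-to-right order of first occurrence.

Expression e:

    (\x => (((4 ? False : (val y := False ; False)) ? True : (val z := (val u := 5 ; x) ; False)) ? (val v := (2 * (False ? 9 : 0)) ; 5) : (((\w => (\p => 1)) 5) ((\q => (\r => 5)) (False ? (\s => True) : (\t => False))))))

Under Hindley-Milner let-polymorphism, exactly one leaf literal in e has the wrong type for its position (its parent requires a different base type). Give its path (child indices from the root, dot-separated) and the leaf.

Working:
  unify Int ~ Bool
  FAIL: mismatch Int ~ Bool

Answer: 0.0.0.0 : 4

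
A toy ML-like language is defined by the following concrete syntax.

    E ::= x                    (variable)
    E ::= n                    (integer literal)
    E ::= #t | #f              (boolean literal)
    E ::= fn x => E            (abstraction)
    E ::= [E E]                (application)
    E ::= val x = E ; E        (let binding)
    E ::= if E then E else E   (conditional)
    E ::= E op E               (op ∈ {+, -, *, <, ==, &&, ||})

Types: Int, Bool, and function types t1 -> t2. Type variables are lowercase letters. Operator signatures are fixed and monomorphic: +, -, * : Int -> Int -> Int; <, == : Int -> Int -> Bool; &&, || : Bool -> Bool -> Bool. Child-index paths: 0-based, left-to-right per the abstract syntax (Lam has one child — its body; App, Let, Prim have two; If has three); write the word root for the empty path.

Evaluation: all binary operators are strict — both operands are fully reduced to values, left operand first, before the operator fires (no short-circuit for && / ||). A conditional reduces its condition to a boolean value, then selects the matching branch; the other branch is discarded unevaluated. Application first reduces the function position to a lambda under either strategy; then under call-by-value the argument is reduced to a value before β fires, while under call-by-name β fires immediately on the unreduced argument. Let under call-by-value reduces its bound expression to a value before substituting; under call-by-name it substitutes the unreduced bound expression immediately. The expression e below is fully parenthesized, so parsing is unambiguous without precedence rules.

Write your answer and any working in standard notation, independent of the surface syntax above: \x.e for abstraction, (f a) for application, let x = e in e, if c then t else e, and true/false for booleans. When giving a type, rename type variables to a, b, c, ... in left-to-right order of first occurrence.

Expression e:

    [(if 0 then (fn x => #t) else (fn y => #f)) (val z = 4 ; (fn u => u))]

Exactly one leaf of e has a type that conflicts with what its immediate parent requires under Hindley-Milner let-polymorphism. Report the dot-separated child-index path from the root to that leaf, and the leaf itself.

Derivation:
  unify Int ~ Bool
  FAIL: mismatch Int ~ Bool

Answer: 0.0 : 0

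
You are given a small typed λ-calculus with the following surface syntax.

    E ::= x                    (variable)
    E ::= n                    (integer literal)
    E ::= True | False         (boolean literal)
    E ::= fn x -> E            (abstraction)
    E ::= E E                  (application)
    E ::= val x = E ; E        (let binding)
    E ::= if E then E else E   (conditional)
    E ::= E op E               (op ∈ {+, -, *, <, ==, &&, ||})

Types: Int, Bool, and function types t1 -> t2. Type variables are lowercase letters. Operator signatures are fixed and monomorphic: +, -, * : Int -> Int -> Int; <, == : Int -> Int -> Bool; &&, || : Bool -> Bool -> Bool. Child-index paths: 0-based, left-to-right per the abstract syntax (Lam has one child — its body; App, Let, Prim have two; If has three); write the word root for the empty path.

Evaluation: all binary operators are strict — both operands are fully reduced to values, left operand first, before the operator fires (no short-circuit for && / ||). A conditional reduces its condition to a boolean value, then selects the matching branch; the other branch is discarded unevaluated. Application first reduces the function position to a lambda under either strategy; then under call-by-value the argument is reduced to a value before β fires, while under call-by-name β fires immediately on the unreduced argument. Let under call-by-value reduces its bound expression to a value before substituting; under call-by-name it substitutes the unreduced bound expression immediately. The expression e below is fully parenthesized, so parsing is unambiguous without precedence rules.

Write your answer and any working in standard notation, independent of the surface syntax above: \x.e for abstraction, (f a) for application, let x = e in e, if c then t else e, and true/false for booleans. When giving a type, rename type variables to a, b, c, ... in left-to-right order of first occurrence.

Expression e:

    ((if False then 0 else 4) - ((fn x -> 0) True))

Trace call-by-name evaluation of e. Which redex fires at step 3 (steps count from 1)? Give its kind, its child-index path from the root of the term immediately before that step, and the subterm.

Derivation:
step 0: ((if false then 0 else 4) - ((\x.0) true))
step 1: [if@0] (4 - ((\x.0) true))
step 2: [beta@1] (4 - 0)
step 3: [delta@root] 4

Answer: delta at root : (4 - 0)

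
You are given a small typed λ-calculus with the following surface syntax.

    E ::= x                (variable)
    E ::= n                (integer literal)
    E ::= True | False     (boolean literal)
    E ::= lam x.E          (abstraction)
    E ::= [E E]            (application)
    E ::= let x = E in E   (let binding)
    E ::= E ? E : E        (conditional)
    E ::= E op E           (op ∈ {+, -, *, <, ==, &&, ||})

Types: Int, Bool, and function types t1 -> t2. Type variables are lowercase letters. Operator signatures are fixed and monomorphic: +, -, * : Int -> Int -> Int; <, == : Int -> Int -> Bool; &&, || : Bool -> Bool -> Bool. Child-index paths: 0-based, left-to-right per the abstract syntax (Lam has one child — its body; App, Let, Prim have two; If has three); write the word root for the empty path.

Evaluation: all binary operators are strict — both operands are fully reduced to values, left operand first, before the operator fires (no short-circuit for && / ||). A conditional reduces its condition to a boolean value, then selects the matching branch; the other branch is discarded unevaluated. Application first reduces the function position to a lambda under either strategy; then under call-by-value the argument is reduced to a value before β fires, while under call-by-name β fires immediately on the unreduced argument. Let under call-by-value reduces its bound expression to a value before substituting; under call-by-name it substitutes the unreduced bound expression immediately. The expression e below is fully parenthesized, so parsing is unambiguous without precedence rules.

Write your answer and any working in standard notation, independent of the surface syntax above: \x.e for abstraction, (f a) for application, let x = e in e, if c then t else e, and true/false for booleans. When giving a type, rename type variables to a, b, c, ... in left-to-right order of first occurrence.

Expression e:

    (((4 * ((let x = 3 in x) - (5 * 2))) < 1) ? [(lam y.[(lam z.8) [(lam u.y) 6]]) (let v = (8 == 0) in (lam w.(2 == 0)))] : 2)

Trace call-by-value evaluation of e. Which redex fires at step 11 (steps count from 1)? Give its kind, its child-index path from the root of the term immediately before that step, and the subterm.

Answer: beta at root : ((\z.8) (\w.(2 == 0)))

Working:
step 0: (if ((4 * ((let x = 3 in x) - (5 * 2))) < 1) then ((\y.((\z.8) ((\u.y) 6))) (let v = (8 == 0) in (\w.(2 == 0)))) else 2)
step 1: [let@0.0.1.0] (if ((4 * (3 - (5 * 2))) < 1) then ((\y.((\z.8) ((\u.y) 6))) (let v = (8 == 0) in (\w.(2 == 0)))) else 2)
step 2: [delta@0.0.1.1] (if ((4 * (3 - 10)) < 1) then ((\y.((\z.8) ((\u.y) 6))) (let v = (8 == 0) in (\w.(2 == 0)))) else 2)
step 3: [delta@0.0.1] (if ((4 * -7) < 1) then ((\y.((\z.8) ((\u.y) 6))) (let v = (8 == 0) in (\w.(2 == 0)))) else 2)
step 4: [delta@0.0] (if (-28 < 1) then ((\y.((\z.8) ((\u.y) 6))) (let v = (8 == 0) in (\w.(2 == 0)))) else 2)
step 5: [delta@0] (if true then ((\y.((\z.8) ((\u.y) 6))) (let v = (8 == 0) in (\w.(2 == 0)))) else 2)
step 6: [if@root] ((\y.((\z.8) ((\u.y) 6))) (let v = (8 == 0) in (\w.(2 == 0))))
step 7: [delta@1.0] ((\y.((\z.8) ((\u.y) 6))) (let v = false in (\w.(2 == 0))))
step 8: [let@1] ((\y.((\z.8) ((\u.y) 6))) (\w.(2 == 0)))
step 9: [beta@root] ((\z.8) ((\u.(\w.(2 == 0))) 6))
step 10: [beta@1] ((\z.8) (\w.(2 == 0)))
step 11: [beta@root] 8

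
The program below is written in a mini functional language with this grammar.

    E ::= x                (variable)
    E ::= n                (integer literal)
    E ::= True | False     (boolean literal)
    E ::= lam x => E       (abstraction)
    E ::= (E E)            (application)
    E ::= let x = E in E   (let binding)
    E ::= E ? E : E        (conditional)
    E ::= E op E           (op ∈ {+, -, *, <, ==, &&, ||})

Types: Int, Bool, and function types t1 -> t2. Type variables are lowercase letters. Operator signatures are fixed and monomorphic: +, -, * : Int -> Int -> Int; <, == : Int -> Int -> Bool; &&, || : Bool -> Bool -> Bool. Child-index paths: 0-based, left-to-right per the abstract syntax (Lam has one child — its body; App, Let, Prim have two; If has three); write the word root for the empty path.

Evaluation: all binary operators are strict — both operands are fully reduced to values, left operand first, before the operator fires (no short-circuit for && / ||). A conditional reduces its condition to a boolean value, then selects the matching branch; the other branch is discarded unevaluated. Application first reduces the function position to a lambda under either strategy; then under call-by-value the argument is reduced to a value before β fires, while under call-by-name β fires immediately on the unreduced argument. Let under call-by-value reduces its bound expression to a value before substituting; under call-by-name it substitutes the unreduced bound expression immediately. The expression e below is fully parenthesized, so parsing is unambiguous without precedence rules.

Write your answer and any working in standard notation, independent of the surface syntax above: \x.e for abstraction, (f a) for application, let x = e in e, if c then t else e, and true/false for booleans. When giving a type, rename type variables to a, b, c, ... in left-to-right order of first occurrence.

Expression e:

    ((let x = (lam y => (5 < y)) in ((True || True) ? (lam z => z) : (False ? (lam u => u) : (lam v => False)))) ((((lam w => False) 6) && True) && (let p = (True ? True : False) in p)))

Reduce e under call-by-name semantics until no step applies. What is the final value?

Working:
step 0: ((let x = (\y.(5 < y)) in (if (true || true) then (\z.z) else (if false then (\u.u) else (\v.false)))) ((((\w.false) 6) && true) && (let p = (if true then true else false) in p)))
step 1: [let@0] ((if (true || true) then (\z.z) else (if false then (\u.u) else (\v.false))) ((((\w.false) 6) && true) && (let p = (if true then true else false) in p)))
step 2: [delta@0.0] ((if true then (\z.z) else (if false then (\u.u) else (\v.false))) ((((\w.false) 6) && true) && (let p = (if true then true else false) in p)))
step 3: [if@0] ((\z.z) ((((\w.false) 6) && true) && (let p = (if true then true else false) in p)))
step 4: [beta@root] ((((\w.false) 6) && true) && (let p = (if true then true else false) in p))
step 5: [beta@0.0] ((false && true) && (let p = (if true then true else false) in p))
step 6: [delta@0] (false && (let p = (if true then true else false) in p))
step 7: [let@1] (false && (if true then true else false))
step 8: [if@1] (false && true)
step 9: [delta@root] false

Answer: false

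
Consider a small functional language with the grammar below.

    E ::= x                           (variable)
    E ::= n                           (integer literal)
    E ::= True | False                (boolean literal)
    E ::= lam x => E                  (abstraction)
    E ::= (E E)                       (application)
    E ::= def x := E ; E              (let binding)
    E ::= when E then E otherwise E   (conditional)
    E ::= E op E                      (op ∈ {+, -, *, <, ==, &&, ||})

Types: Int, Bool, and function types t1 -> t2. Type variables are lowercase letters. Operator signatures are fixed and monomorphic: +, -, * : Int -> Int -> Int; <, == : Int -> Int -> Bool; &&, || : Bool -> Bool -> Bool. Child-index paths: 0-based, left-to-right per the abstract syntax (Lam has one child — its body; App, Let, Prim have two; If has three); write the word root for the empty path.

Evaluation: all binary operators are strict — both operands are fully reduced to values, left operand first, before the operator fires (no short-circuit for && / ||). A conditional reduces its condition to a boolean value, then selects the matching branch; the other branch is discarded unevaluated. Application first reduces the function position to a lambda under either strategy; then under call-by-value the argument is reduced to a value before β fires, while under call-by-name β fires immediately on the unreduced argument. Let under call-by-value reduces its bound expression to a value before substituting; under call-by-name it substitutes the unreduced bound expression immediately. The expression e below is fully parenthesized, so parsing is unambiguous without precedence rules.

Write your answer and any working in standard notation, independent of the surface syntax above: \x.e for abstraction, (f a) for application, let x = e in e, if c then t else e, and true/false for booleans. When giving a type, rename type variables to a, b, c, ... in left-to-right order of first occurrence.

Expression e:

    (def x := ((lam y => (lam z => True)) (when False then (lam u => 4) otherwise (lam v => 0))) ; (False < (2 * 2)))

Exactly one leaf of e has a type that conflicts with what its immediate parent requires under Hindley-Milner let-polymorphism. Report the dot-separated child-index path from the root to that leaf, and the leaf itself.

Derivation:
\z._ : b -> Bool
\y._ : a -> b -> Bool
  unify Bool ~ Bool
\u._ : c -> Int
\v._ : d -> Int
  unify c -> Int ~ d -> Int
  unify c ~ d
  unify Int ~ Int
  unify a -> b -> Bool ~ (d -> Int) -> e
  unify a ~ d -> Int
  unify b -> Bool ~ e
_ _ : b -> Bool
let x : forall. b -> Bool
  unify Bool ~ Int
  FAIL: mismatch Bool ~ Int

Answer: 1.0 : false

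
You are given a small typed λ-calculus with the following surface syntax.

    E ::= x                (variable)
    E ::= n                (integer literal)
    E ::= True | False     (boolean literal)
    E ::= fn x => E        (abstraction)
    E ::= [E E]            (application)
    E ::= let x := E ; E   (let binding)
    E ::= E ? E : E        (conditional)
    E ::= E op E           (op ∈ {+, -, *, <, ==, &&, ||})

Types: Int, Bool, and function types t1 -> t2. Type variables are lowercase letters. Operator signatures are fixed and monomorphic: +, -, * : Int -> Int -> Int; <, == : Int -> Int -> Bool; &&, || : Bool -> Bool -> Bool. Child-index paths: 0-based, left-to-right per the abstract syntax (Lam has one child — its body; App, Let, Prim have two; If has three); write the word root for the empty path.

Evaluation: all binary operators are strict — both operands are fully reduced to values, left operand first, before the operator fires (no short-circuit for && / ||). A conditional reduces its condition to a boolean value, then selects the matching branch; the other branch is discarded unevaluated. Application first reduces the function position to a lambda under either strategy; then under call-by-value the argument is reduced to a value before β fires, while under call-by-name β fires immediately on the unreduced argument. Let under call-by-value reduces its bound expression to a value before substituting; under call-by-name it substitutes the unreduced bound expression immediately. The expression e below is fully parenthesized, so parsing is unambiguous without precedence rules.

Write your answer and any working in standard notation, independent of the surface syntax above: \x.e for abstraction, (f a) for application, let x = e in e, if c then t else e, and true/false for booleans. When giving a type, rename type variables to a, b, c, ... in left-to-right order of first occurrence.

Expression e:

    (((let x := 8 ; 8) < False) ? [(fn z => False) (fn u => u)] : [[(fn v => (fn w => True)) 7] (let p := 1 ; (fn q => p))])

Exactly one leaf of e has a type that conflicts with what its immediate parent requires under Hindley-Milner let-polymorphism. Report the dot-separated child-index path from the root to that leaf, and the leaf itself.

Answer: 0.1 : false

Trace:
let x : Int
  unify Int ~ Int
  unify Bool ~ Int
  FAIL: mismatch Bool ~ Int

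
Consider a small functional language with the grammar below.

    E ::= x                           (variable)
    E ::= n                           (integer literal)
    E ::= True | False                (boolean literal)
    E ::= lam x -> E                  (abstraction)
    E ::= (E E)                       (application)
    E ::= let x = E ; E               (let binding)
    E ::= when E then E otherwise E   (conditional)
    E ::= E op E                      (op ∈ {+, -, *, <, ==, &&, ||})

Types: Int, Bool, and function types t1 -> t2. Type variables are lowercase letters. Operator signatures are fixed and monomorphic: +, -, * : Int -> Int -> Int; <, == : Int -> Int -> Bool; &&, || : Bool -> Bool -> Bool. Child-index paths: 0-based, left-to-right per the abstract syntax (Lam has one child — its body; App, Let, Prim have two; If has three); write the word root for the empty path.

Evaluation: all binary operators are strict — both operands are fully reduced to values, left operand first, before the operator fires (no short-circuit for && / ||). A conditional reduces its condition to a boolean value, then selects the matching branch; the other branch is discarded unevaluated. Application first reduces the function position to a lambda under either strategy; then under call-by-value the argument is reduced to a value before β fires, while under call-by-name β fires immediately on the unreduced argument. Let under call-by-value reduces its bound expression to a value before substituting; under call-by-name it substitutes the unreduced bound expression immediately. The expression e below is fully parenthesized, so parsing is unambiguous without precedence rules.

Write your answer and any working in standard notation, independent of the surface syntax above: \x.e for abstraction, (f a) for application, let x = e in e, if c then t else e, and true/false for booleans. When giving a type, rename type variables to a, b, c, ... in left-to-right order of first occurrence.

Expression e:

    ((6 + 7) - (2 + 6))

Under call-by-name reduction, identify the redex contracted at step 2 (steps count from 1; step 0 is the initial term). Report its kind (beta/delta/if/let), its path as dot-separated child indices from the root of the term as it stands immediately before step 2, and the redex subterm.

Answer: delta at 1 : (2 + 6)

Trace:
step 0: ((6 + 7) - (2 + 6))
step 1: [delta@0] (13 - (2 + 6))
step 2: [delta@1] (13 - 8)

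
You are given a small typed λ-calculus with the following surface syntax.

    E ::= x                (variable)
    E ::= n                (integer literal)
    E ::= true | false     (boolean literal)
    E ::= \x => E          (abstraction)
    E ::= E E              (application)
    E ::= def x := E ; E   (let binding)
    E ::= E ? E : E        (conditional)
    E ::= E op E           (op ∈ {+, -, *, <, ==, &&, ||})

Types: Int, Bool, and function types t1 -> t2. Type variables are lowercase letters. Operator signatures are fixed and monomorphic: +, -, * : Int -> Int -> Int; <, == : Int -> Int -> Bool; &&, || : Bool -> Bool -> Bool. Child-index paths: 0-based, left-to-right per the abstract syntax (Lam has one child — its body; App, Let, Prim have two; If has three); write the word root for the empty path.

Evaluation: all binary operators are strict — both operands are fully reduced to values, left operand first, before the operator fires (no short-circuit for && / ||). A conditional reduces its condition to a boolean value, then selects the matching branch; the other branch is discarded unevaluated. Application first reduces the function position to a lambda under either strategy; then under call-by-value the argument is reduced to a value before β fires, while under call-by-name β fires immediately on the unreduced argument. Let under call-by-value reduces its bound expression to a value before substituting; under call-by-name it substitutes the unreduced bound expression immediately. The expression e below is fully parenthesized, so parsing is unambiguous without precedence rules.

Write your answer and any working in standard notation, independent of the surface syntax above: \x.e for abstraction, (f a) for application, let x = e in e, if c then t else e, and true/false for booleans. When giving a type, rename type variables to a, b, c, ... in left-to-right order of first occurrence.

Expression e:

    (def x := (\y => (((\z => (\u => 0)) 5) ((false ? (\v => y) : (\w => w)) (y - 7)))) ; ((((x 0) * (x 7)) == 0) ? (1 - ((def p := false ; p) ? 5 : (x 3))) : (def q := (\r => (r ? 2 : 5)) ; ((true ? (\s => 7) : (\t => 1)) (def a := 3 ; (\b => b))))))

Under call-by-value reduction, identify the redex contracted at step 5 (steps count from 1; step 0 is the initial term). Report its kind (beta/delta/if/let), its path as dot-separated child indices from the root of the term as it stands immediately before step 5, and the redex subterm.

Derivation:
step 0: (let x = (\y.(((\z.(\u.0)) 5) ((if false then (\v.y) else (\w.w)) (y - 7)))) in (if (((x 0) * (x 7)) == 0) then (1 - (if (let p = false in p) then 5 else (x 3))) else (let q = (\r.(if r then 2 else 5)) in ((if true then (\s.7) else (\t.1)) (let a = 3 in (\b.b))))))
step 1: [let@root] (if ((((\y.(((\z.(\u.0)) 5) ((if false then (\v.y) else (\w.w)) (y - 7)))) 0) * ((\y.(((\z.(\u.0)) 5) ((if false then (\v.y) else (\w.w)) (y - 7)))) 7)) == 0) then (1 - (if (let p = false in p) then 5 else ((\y.(((\z.(\u.0)) 5) ((if false then (\v.y) else (\w.w)) (y - 7)))) 3))) else (let q = (\r.(if r then 2 else 5)) in ((if true then (\s.7) else (\t.1)) (let a = 3 in (\b.b)))))
step 2: [beta@0.0.0] (if (((((\z.(\u.0)) 5) ((if false then (\v.0) else (\w.w)) (0 - 7))) * ((\y.(((\z.(\u.0)) 5) ((if false then (\v.y) else (\w.w)) (y - 7)))) 7)) == 0) then (1 - (if (let p = false in p) then 5 else ((\y.(((\z.(\u.0)) 5) ((if false then (\v.y) else (\w.w)) (y - 7)))) 3))) else (let q = (\r.(if r then 2 else 5)) in ((if true then (\s.7) else (\t.1)) (let a = 3 in (\b.b)))))
step 3: [beta@0.0.0.0] (if ((((\u.0) ((if false then (\v.0) else (\w.w)) (0 - 7))) * ((\y.(((\z.(\u.0)) 5) ((if false then (\v.y) else (\w.w)) (y - 7)))) 7)) == 0) then (1 - (if (let p = false in p) then 5 else ((\y.(((\z.(\u.0)) 5) ((if false then (\v.y) else (\w.w)) (y - 7)))) 3))) else (let q = (\r.(if r then 2 else 5)) in ((if true then (\s.7) else (\t.1)) (let a = 3 in (\b.b)))))
step 4: [if@0.0.0.1.0] (if ((((\u.0) ((\w.w) (0 - 7))) * ((\y.(((\z.(\u.0)) 5) ((if false then (\v.y) else (\w.w)) (y - 7)))) 7)) == 0) then (1 - (if (let p = false in p) then 5 else ((\y.(((\z.(\u.0)) 5) ((if false then (\v.y) else (\w.w)) (y - 7)))) 3))) else (let q = (\r.(if r then 2 else 5)) in ((if true then (\s.7) else (\t.1)) (let a = 3 in (\b.b)))))
step 5: [delta@0.0.0.1.1] (if ((((\u.0) ((\w.w) -7)) * ((\y.(((\z.(\u.0)) 5) ((if false then (\v.y) else (\w.w)) (y - 7)))) 7)) == 0) then (1 - (if (let p = false in p) then 5 else ((\y.(((\z.(\u.0)) 5) ((if false then (\v.y) else (\w.w)) (y - 7)))) 3))) else (let q = (\r.(if r then 2 else 5)) in ((if true then (\s.7) else (\t.1)) (let a = 3 in (\b.b)))))

Answer: delta at 0.0.0.1.1 : (0 - 7)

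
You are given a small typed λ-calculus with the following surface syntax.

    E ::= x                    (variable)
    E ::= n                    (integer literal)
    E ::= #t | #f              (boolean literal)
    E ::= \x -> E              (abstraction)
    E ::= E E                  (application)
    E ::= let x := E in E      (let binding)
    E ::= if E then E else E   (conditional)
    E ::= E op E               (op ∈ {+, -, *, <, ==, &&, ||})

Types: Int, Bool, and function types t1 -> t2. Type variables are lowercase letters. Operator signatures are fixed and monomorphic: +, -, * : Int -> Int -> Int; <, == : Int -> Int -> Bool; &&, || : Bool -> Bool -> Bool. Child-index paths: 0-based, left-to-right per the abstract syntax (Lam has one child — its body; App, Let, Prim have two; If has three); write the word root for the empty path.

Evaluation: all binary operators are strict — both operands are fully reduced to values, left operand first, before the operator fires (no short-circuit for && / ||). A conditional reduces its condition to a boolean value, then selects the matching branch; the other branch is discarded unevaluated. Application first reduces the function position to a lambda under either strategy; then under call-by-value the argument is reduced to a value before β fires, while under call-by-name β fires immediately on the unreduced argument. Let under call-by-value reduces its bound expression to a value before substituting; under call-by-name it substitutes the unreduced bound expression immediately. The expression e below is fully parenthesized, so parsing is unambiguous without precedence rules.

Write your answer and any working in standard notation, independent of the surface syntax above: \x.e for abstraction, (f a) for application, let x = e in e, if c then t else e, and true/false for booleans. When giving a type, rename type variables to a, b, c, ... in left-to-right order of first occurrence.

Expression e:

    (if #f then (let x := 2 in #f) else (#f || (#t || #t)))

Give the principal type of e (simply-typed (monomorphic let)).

Answer: Bool

Trace:
  unify Bool ~ Bool
let x : Int
  unify Bool ~ Bool
  unify Bool ~ Bool
  unify Bool ~ Bool
  unify Bool ~ Bool
  unify Bool ~ Bool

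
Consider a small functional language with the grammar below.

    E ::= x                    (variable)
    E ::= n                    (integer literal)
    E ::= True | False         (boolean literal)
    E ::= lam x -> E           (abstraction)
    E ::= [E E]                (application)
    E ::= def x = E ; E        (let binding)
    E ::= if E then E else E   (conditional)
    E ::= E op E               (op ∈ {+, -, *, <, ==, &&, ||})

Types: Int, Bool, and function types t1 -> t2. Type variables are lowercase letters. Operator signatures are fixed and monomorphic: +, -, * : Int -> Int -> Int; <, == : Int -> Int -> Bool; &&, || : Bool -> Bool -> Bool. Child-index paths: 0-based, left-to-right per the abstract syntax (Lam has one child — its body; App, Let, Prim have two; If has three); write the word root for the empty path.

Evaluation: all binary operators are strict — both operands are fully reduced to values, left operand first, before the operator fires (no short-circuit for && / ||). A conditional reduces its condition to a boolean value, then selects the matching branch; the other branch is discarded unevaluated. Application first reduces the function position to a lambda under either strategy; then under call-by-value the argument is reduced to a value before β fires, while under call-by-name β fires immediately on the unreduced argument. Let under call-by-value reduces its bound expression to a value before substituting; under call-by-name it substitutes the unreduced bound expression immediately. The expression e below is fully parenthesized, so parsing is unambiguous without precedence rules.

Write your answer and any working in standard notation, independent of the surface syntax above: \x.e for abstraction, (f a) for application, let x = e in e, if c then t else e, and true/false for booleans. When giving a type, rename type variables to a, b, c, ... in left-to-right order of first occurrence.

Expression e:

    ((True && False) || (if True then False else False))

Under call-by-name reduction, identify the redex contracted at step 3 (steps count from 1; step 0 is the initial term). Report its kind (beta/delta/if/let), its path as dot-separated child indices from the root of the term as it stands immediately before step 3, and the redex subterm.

Working:
step 0: ((true && false) || (if true then false else false))
step 1: [delta@0] (false || (if true then false else false))
step 2: [if@1] (false || false)
step 3: [delta@root] false

Answer: delta at root : (false || false)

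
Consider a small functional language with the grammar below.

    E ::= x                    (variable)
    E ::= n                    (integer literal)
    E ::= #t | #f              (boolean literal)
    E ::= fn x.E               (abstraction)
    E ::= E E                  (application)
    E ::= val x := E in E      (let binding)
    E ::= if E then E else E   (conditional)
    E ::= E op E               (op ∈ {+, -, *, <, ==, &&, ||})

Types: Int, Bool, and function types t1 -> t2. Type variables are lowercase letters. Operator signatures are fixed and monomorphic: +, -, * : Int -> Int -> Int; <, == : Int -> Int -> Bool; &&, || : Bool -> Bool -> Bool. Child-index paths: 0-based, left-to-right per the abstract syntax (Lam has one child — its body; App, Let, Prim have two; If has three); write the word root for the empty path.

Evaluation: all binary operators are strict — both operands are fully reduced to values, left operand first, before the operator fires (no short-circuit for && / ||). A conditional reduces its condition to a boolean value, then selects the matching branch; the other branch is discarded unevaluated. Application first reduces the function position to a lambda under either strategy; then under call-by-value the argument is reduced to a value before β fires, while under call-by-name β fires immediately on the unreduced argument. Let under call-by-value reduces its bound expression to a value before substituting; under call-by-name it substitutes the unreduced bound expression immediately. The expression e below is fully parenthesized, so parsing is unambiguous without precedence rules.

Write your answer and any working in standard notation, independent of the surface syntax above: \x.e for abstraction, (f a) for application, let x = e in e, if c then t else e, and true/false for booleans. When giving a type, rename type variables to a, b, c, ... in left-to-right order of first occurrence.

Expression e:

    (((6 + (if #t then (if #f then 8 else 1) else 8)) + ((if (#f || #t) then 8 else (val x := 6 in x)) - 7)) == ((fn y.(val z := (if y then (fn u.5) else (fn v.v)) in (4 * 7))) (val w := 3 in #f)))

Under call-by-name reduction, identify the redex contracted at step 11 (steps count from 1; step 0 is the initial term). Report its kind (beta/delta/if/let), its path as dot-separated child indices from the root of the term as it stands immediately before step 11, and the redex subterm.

Answer: delta at root : (8 == 28)

Trace:
step 0: (((6 + (if true then (if false then 8 else 1) else 8)) + ((if (false || true) then 8 else (let x = 6 in x)) - 7)) == ((\y.(let z = (if y then (\u.5) else (\v.v)) in (4 * 7))) (let w = 3 in false)))
step 1: [if@0.0.1] (((6 + (if false then 8 else 1)) + ((if (false || true) then 8 else (let x = 6 in x)) - 7)) == ((\y.(let z = (if y then (\u.5) else (\v.v)) in (4 * 7))) (let w = 3 in false)))
step 2: [if@0.0.1] (((6 + 1) + ((if (false || true) then 8 else (let x = 6 in x)) - 7)) == ((\y.(let z = (if y then (\u.5) else (\v.v)) in (4 * 7))) (let w = 3 in false)))
step 3: [delta@0.0] ((7 + ((if (false || true) then 8 else (let x = 6 in x)) - 7)) == ((\y.(let z = (if y then (\u.5) else (\v.v)) in (4 * 7))) (let w = 3 in false)))
step 4: [delta@0.1.0.0] ((7 + ((if true then 8 else (let x = 6 in x)) - 7)) == ((\y.(let z = (if y then (\u.5) else (\v.v)) in (4 * 7))) (let w = 3 in false)))
step 5: [if@0.1.0] ((7 + (8 - 7)) == ((\y.(let z = (if y then (\u.5) else (\v.v)) in (4 * 7))) (let w = 3 in false)))
step 6: [delta@0.1] ((7 + 1) == ((\y.(let z = (if y then (\u.5) else (\v.v)) in (4 * 7))) (let w = 3 in false)))
step 7: [delta@0] (8 == ((\y.(let z = (if y then (\u.5) else (\v.v)) in (4 * 7))) (let w = 3 in false)))
step 8: [beta@1] (8 == (let z = (if (let w = 3 in false) then (\u.5) else (\v.v)) in (4 * 7)))
step 9: [let@1] (8 == (4 * 7))
step 10: [delta@1] (8 == 28)
step 11: [delta@root] false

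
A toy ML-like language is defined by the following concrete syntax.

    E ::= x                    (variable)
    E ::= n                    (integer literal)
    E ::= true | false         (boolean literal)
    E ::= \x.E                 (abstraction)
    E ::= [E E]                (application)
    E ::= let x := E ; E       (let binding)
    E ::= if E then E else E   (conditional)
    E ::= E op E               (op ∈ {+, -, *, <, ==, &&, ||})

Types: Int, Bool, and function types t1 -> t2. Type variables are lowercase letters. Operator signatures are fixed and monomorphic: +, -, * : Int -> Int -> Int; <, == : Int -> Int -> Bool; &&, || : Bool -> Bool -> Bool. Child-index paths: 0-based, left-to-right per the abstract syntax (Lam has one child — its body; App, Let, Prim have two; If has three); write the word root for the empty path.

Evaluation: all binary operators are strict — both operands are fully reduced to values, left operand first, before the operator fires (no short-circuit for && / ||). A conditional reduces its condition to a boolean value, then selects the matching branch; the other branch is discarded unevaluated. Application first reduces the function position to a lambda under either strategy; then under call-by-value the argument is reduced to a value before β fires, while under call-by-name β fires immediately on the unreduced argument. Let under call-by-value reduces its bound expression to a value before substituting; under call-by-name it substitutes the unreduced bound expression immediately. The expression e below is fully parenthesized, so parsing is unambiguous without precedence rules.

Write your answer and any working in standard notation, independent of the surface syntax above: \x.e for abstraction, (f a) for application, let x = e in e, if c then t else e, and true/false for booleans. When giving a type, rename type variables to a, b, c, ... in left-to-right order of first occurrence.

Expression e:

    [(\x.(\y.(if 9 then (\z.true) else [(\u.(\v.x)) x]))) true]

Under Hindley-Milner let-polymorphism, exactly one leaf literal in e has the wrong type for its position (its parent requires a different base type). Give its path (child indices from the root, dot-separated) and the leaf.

Derivation:
  unify Int ~ Bool
  FAIL: mismatch Int ~ Bool

Answer: 0.0.0.0 : 9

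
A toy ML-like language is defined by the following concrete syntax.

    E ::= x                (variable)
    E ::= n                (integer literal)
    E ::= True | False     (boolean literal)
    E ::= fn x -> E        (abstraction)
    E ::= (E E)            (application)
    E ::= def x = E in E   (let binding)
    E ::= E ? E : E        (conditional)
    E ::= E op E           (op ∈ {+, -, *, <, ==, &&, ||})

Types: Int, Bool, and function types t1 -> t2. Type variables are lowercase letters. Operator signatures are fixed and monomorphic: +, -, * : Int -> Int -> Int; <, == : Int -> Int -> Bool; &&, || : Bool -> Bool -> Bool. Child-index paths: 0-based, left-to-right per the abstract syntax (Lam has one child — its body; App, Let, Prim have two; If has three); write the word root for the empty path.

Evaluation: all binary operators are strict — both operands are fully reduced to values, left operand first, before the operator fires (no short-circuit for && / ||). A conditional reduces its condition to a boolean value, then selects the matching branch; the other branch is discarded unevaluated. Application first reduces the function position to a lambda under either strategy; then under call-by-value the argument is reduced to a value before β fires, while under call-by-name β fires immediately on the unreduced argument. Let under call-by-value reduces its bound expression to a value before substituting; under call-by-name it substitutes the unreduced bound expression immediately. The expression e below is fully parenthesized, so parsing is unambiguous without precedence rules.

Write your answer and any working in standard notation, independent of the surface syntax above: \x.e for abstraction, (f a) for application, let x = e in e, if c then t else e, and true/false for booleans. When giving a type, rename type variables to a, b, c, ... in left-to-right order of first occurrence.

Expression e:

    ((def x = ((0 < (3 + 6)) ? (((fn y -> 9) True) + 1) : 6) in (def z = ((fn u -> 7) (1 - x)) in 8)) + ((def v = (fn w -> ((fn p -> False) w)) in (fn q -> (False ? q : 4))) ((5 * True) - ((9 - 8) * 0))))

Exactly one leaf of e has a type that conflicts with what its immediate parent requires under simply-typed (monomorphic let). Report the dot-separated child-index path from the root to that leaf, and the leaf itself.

Answer: 1.1.0.1 : true

Working:
  unify Int ~ Int
  unify Int ~ Int
  unify Int ~ Int
  unify Int ~ Int
  unify Bool ~ Bool
\y._ : a -> Int
  unify a -> Int ~ Bool -> b
  unify a ~ Bool
  unify Int ~ b
_ _ : Int
  unify Int ~ Int
  unify Int ~ Int
  unify Int ~ Int
let x : Int
\u._ : c -> Int
  unify Int ~ Int
x : Int
  unify Int ~ Int
  unify c -> Int ~ Int -> d
  unify c ~ Int
  unify Int ~ d
_ _ : Int
let z : Int
  unify Int ~ Int
\p._ : f -> Bool
w : e
  unify f -> Bool ~ e -> g
  unify f ~ e
  unify Bool ~ g
_ _ : Bool
\w._ : e -> Bool
let v : e -> Bool
  unify Bool ~ Bool
q : h
  unify h ~ Int
\q._ : Int -> Int
  unify Int ~ Int
  unify Bool ~ Int
  FAIL: mismatch Bool ~ Int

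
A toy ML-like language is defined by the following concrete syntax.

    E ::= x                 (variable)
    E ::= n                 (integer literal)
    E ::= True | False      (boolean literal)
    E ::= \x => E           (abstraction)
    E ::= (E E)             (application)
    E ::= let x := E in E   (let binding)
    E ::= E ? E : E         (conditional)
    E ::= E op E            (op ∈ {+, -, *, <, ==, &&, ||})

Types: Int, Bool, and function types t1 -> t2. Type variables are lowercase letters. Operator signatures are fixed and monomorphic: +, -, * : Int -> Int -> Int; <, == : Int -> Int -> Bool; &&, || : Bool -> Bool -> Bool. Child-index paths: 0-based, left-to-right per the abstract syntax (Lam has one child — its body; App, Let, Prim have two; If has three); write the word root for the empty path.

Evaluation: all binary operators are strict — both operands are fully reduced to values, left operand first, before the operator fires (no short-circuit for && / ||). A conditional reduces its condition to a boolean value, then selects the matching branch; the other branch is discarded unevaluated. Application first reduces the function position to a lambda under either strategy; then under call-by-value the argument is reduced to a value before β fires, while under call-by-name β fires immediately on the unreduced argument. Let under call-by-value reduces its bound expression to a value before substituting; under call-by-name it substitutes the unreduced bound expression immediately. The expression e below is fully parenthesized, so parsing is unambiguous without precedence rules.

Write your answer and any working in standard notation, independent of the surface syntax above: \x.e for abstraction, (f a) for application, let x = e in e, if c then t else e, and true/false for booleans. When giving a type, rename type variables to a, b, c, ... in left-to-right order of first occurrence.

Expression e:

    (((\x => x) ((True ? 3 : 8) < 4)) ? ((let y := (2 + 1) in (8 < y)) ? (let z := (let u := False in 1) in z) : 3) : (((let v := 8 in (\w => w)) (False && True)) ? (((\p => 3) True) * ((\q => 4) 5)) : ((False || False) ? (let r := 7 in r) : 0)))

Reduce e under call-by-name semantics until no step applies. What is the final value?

Answer: 3

Trace:
step 0: (if ((\x.x) ((if true then 3 else 8) < 4)) then (if (let y = (2 + 1) in (8 < y)) then (let z = (let u = false in 1) in z) else 3) else (if ((let v = 8 in (\w.w)) (false && true)) then (((\p.3) true) * ((\q.4) 5)) else (if (false || false) then (let r = 7 in r) else 0)))
step 1: [beta@0] (if ((if true then 3 else 8) < 4) then (if (let y = (2 + 1) in (8 < y)) then (let z = (let u = false in 1) in z) else 3) else (if ((let v = 8 in (\w.w)) (false && true)) then (((\p.3) true) * ((\q.4) 5)) else (if (false || false) then (let r = 7 in r) else 0)))
step 2: [if@0.0] (if (3 < 4) then (if (let y = (2 + 1) in (8 < y)) then (let z = (let u = false in 1) in z) else 3) else (if ((let v = 8 in (\w.w)) (false && true)) then (((\p.3) true) * ((\q.4) 5)) else (if (false || false) then (let r = 7 in r) else 0)))
step 3: [delta@0] (if true then (if (let y = (2 + 1) in (8 < y)) then (let z = (let u = false in 1) in z) else 3) else (if ((let v = 8 in (\w.w)) (false && true)) then (((\p.3) true) * ((\q.4) 5)) else (if (false || false) then (let r = 7 in r) else 0)))
step 4: [if@root] (if (let y = (2 + 1) in (8 < y)) then (let z = (let u = false in 1) in z) else 3)
step 5: [let@0] (if (8 < (2 + 1)) then (let z = (let u = false in 1) in z) else 3)
step 6: [delta@0.1] (if (8 < 3) then (let z = (let u = false in 1) in z) else 3)
step 7: [delta@0] (if false then (let z = (let u = false in 1) in z) else 3)
step 8: [if@root] 3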